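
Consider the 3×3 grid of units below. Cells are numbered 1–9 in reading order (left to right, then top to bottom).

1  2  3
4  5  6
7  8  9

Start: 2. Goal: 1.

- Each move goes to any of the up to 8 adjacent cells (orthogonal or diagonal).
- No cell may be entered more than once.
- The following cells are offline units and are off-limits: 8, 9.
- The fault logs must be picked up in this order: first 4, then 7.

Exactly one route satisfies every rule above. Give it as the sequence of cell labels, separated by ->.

2 -> 4 -> 7 -> 5 -> 1

The waypoints must appear in the order 4, 7, with no cell reused.
Route from 2: down-left to 4, down to 7, up-right to 5, up-left to 1 — 4 moves in all.
Check: order respected (4 at step 1, 7 at step 2).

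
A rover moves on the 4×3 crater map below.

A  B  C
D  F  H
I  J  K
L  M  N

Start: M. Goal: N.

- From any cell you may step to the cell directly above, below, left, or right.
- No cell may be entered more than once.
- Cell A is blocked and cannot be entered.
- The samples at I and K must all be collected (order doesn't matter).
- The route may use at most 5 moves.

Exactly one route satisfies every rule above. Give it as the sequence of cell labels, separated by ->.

M -> L -> I -> J -> K -> N

The budget equals the shortest possible length, so every move has to be on a shortest route through the required cells.
Route from M: left to L, up to I, 2× right (reaching K), down to N — 5 moves in all.
Check: all required cells visited; 5 ≤ 5 moves.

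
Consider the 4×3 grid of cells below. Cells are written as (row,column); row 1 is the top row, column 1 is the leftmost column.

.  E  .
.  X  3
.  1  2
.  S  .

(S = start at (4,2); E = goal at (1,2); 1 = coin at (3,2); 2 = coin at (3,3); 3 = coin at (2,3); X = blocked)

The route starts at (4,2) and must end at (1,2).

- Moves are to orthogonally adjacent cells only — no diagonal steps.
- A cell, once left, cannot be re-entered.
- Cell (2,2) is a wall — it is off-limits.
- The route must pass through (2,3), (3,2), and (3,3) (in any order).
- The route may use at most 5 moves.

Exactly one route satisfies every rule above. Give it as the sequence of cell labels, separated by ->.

The 5-move cap with required stops at (2,3), (3,2), (3,3) leaves no slack for detours.
Route from (4,2): up to (3,2), right to (3,3), 2× up (reaching (1,3)), left to (1,2) — 5 moves in all.
Check: all required cells visited; 5 ≤ 5 moves.

(4,2) -> (3,2) -> (3,3) -> (2,3) -> (1,3) -> (1,2)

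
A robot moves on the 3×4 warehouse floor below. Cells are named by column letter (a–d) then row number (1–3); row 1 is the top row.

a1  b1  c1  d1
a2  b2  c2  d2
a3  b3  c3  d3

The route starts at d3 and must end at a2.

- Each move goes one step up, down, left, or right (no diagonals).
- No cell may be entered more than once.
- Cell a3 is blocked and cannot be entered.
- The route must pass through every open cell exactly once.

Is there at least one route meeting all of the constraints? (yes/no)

yes

One route that works: d3 → d2 → d1 → c1 → c2 → c3 → b3 → b2 → b1 → a1 → a2.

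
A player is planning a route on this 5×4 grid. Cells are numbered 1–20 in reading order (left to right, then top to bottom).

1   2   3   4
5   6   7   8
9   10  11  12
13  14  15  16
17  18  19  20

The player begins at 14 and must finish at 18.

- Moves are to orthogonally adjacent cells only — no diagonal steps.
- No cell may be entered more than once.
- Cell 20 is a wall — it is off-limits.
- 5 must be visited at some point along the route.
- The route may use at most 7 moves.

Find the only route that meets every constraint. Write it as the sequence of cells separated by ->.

The budget equals the shortest possible length, so every move has to be on a shortest route through the required cells.
Route from 14: 2× up (reaching 6), left to 5, 3× down (reaching 17), right to 18 — 7 moves in all.
Check: all required cells visited; 7 ≤ 7 moves.

14 -> 10 -> 6 -> 5 -> 9 -> 13 -> 17 -> 18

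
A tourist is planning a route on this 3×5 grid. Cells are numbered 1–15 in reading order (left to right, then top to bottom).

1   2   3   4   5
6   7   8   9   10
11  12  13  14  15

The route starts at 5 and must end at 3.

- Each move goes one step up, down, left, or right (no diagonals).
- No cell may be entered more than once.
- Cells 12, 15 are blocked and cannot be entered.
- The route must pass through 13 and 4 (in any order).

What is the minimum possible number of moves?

Any route passes through 13 and 4 in some order between 5 and 3. Summing Manhattan distances along each leg and taking the cheapest ordering (5 → 4 → 13 → 3) gives a lower bound of 1 + 3 + 2 = 6 moves.
A route of 6 moves achieves this: 5 → 4 → 9 → 14 → 13 → 8 → 3.
Since 6 matches the lower bound, it is optimal.

6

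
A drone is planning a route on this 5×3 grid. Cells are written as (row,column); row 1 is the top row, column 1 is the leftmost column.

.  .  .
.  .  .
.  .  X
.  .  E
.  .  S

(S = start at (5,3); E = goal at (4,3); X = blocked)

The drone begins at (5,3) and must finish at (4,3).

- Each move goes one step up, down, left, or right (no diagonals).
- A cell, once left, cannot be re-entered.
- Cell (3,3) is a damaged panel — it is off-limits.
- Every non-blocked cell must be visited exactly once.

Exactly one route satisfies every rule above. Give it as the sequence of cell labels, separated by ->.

(5,3) -> (5,2) -> (5,1) -> (4,1) -> (3,1) -> (2,1) -> (1,1) -> (1,2) -> (1,3) -> (2,3) -> (2,2) -> (3,2) -> (4,2) -> (4,3)

Need to visit all 14 open cells exactly once, starting at (5,3) and ending at (4,3).
Route from (5,3): left 2 to (5,1), up 4 to (1,1), right 2 to (1,3), down 1 to (2,3), left 1 to (2,2), down 2 to (4,2), right 1 to (4,3) — 13 moves in all.
Check: all 14 open cells covered.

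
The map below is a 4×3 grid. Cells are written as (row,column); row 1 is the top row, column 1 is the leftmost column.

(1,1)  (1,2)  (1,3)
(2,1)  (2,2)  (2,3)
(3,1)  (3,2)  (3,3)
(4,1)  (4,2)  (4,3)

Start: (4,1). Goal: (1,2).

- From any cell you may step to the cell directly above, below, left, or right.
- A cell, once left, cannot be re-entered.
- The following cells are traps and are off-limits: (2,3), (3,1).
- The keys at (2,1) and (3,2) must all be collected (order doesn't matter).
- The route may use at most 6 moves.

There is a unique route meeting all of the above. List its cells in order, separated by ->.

The budget equals the shortest possible length, so every move has to be on a shortest route through the required cells.
Route from (4,1): right 1 to (4,2), up 2 to (2,2), left 1 to (2,1), up 1 to (1,1), right 1 to (1,2) — 6 moves in all.
Check: all required cells visited; 6 ≤ 6 moves.

(4,1) -> (4,2) -> (3,2) -> (2,2) -> (2,1) -> (1,1) -> (1,2)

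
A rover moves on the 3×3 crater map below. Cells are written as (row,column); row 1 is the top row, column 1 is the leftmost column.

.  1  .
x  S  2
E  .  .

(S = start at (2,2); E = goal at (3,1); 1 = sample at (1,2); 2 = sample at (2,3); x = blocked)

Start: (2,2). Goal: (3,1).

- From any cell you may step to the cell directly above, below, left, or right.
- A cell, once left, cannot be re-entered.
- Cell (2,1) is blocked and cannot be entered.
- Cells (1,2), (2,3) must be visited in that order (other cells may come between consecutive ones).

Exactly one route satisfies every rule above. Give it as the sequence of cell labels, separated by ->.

(2,2) -> (1,2) -> (1,3) -> (2,3) -> (3,3) -> (3,2) -> (3,1)

The waypoints must appear in the order (1,2), (2,3), with no cell reused.
Route from (2,2): up 1 to (1,2), right 1 to (1,3), down 2 to (3,3), left 2 to (3,1) — 6 moves in all.
Check: order respected (1 at step 1, 2 at step 3).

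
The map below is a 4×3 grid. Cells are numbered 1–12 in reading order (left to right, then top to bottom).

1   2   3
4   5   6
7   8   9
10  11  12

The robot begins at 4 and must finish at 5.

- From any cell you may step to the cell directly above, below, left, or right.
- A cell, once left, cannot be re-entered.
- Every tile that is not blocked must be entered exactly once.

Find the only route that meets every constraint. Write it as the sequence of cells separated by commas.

Need to visit all 12 open cells exactly once, starting at 4 and ending at 5.
Route from 4: up to 1, 2× right (reaching 3), 3× down (reaching 12), 2× left (reaching 10), up to 7, right to 8, up to 5 — 11 moves in all.
Check: all 12 open cells covered.

4, 1, 2, 3, 6, 9, 12, 11, 10, 7, 8, 5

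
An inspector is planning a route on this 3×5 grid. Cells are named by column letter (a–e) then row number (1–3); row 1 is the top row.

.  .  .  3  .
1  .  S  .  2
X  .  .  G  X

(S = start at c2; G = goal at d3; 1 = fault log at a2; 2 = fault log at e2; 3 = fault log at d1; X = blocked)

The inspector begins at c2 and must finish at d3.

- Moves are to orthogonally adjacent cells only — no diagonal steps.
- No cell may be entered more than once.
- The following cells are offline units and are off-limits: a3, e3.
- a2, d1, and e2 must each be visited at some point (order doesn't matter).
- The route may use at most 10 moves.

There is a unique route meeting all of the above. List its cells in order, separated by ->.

c2 -> b2 -> a2 -> a1 -> b1 -> c1 -> d1 -> e1 -> e2 -> d2 -> d3

The 10-move cap with required stops at a2, d1, e2 leaves no slack for detours.
Route from c2: left 2 to a2, up 1 to a1, right 4 to e1, down 1 to e2, left 1 to d2, down 1 to d3 — 10 moves in all.
Check: all required cells visited; 10 ≤ 10 moves.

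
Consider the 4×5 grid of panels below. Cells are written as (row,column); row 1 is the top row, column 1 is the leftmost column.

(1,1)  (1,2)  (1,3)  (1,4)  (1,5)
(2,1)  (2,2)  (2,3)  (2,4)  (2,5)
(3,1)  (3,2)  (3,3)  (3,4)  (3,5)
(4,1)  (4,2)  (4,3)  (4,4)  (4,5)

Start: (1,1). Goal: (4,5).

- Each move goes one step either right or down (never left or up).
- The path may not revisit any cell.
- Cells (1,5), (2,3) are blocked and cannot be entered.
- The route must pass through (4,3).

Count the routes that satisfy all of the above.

7

A right/down-only route from (1,1) to (4,5) makes exactly 3 down-moves and 4 right-moves in some order.
With no other constraints that would be C(7,3) = 35 routes.
Split at (4,3) and multiply the segment counts (each segment already excludes blocked cells): (1,1)→(4,3): 7; (4,3)→(4,5): 1; product = 7.
That gives 7 routes.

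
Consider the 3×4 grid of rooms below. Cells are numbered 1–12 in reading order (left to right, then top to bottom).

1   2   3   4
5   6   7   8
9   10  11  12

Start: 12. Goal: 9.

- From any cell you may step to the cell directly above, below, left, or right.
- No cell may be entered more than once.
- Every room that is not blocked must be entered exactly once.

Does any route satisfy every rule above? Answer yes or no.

yes

One route that works: 12 → 8 → 4 → 3 → 7 → 11 → 10 → 6 → 2 → 1 → 5 → 9.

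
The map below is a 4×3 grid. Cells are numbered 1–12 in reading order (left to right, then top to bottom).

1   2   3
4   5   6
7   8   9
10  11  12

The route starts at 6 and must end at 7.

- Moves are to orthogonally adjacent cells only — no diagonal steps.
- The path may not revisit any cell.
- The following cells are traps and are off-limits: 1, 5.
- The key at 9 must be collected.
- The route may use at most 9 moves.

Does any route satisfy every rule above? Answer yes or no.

yes

One route that works: 6 → 9 → 8 → 7.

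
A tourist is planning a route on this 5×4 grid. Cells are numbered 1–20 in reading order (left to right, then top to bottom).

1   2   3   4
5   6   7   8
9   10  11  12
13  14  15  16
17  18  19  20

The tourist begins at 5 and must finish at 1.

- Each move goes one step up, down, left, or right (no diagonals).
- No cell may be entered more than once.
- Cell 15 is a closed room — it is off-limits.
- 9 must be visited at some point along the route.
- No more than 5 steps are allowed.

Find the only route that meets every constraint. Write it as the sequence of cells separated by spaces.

5 9 10 6 2 1

Any route must reach 9 and still end at 1 within 5 moves, so the order of the required stops is forced.
Route from 5: down to 9, right to 10, 2× up (reaching 2), left to 1 — 5 moves in all.
Check: all required cells visited; 5 ≤ 5 moves.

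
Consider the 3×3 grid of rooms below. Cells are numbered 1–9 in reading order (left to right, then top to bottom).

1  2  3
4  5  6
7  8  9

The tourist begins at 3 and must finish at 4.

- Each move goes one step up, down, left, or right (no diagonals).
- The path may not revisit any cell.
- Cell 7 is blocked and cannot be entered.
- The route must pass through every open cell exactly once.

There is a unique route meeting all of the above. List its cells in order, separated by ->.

Need to visit all 8 open cells exactly once, starting at 3 and ending at 4.
Cell 8 has only two open neighbours (5 and 9), so the path must pass straight through it: one of those is the cell it's entered from and the other is where it exits.
Route from 3: down 2 to 9, left 1 to 8, up 2 to 2, left 1 to 1, down 1 to 4 — 7 moves in all.
Check: all 8 open cells covered.

3 -> 6 -> 9 -> 8 -> 5 -> 2 -> 1 -> 4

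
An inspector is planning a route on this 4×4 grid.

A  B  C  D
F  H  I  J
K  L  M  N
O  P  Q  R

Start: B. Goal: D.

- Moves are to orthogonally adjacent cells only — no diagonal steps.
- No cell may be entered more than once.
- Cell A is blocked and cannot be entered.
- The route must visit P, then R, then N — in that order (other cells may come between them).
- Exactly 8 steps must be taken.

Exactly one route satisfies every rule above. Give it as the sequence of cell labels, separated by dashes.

B - H - L - P - Q - R - N - J - D

The waypoints must appear in the order P, R, N, with no cell reused.
Route from B: down 3 to P, right 2 to R, up 3 to D — 8 moves in all.
Check: order respected (P at step 3, R at step 5, N at step 6); 8 moves as required.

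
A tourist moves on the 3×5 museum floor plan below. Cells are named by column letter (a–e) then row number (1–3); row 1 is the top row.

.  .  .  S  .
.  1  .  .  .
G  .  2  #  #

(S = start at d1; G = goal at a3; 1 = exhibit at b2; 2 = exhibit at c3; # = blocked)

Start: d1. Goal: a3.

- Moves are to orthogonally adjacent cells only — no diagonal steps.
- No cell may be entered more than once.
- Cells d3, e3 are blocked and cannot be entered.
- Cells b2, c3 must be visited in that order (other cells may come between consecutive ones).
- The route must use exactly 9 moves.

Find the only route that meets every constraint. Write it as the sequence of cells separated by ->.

The waypoints must appear in the order b2, c3, with no cell reused.
Route from d1: left 3 to a1, down 1 to a2, right 2 to c2, down 1 to c3, left 2 to a3 — 9 moves in all.
Check: order respected (1 at step 5, 2 at step 7); 9 moves as required.

d1 -> c1 -> b1 -> a1 -> a2 -> b2 -> c2 -> c3 -> b3 -> a3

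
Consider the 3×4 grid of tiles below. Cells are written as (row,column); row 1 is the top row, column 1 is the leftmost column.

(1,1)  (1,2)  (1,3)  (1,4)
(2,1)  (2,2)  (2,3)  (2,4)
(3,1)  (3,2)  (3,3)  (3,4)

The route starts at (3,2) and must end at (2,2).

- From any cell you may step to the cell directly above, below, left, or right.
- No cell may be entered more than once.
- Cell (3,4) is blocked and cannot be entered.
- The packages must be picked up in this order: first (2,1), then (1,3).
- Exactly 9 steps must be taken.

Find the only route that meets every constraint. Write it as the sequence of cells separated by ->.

(3,2) -> (3,1) -> (2,1) -> (1,1) -> (1,2) -> (1,3) -> (1,4) -> (2,4) -> (2,3) -> (2,2)

The waypoints must appear in the order (2,1), (1,3), with no cell reused.
Route from (3,2): left 1 to (3,1), up 2 to (1,1), right 3 to (1,4), down 1 to (2,4), left 2 to (2,2) — 9 moves in all.
Check: order respected ((2,1) at step 2, (1,3) at step 5); 9 moves as required.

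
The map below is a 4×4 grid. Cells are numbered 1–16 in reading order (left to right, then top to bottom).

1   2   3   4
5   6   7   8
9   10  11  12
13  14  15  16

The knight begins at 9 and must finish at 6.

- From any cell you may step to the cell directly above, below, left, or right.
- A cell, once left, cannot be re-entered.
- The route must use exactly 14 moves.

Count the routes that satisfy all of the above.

6

Need simple routes of exactly 14 moves from 9 to 6 (Manhattan distance 2, so 6 moves are spent on a detour and 6 undoing it).
Enumerating: 9 5 1 2 3 4 8 12 16 15 14 10 11 7 6 | 9 5 1 2 3 4 8 7 11 12 16 15 14 10 6 | 9 13 14 10 11 15 16 12 8 4 3 2 1 5 6 | 9 13 14 10 11 15 16 12 8 7 3 2 1 5 6 | 9 13 14 15 16 12 11 7 8 4 3 2 1 5 6 | 9 10 14 15 16 12 11 7 8 4 3 2 1 5 6.
That gives 6 routes.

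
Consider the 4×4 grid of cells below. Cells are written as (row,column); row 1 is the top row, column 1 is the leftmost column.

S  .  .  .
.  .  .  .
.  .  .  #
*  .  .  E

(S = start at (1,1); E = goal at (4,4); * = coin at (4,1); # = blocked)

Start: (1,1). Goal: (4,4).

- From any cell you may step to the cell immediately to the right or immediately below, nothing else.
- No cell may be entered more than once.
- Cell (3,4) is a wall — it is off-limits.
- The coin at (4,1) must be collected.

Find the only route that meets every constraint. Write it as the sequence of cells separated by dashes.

Moves only go right or down, so the column and row indices never decrease.
Route from (1,1): 3× down (reaching (4,1)), 3× right (reaching (4,4)) — 6 moves in all.
Check: all required cells visited.

(1,1) - (2,1) - (3,1) - (4,1) - (4,2) - (4,3) - (4,4)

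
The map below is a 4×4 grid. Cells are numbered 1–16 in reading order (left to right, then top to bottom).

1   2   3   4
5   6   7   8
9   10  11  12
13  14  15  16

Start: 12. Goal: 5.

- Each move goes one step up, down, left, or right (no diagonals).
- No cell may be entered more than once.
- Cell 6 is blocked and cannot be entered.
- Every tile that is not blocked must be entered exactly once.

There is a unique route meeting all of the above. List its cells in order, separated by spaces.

12 16 15 14 13 9 10 11 7 8 4 3 2 1 5

Need to visit all 15 open cells exactly once, starting at 12 and ending at 5.
Cell 2 has only two open neighbours (1 and 3), so the path must pass straight through it: one of those is the cell it's entered from and the other is where it exits.
Route from 12: down to 16, 3× left (reaching 13), up to 9, 2× right (reaching 11), up to 7, right to 8, up to 4, 3× left (reaching 1), down to 5 — 14 moves in all.
Check: all 15 open cells covered.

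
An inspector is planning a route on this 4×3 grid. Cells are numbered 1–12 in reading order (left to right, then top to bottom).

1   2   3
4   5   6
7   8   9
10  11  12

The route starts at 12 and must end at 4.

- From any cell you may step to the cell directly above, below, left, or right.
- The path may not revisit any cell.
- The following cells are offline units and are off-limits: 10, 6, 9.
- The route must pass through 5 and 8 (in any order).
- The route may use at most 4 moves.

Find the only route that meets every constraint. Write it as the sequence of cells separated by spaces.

12 11 8 5 4

The 4-move cap with required stops at 5, 8 leaves no slack for detours.
Route from 12: left to 11, 2× up (reaching 5), left to 4 — 4 moves in all.
Check: all required cells visited; 4 ≤ 4 moves.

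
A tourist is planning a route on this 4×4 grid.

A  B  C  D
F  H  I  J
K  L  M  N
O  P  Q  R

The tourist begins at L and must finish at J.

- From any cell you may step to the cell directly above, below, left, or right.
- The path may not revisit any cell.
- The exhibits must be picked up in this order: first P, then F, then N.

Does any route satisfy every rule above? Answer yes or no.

One route that works: L → P → O → K → F → H → I → M → N → J.

yes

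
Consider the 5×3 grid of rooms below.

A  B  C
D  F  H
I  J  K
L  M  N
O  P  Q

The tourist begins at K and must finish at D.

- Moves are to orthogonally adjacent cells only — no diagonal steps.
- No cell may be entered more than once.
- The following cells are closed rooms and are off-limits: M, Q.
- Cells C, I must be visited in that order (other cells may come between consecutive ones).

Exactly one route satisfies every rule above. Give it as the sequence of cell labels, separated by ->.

The waypoints must appear in the order C, I, with no cell reused.
Route from K: up 2 to C, left 1 to B, down 2 to J, left 1 to I, up 1 to D — 7 moves in all.
Check: order respected (C at step 2, I at step 6).

K -> H -> C -> B -> F -> J -> I -> D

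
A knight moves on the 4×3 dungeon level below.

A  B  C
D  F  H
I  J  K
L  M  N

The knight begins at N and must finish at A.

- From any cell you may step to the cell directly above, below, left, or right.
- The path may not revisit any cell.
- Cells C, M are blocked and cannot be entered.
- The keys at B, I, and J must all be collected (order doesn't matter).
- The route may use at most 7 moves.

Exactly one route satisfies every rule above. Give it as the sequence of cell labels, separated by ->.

The 7-move cap with required stops at B, I, J leaves no slack for detours.
Route from N: up to K, 2× left (reaching I), up to D, right to F, up to B, left to A — 7 moves in all.
Check: all required cells visited; 7 ≤ 7 moves.

N -> K -> J -> I -> D -> F -> B -> A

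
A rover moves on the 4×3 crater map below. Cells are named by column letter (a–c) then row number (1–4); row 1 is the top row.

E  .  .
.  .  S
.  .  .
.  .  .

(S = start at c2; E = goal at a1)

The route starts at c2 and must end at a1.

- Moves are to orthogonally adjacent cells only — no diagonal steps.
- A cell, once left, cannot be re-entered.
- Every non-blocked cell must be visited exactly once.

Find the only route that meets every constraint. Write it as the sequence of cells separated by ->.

c2 -> c1 -> b1 -> b2 -> b3 -> c3 -> c4 -> b4 -> a4 -> a3 -> a2 -> a1

Need to visit all 12 open cells exactly once, starting at c2 and ending at a1.
Cell c4 has only two open neighbours (c3 and b4), so the path must pass straight through it: one of those is the cell it's entered from and the other is where it exits.
Route from c2: up to c1, left to b1, 2× down (reaching b3), right to c3, down to c4, 2× left (reaching a4), 3× up (reaching a1) — 11 moves in all.
Check: all 12 open cells covered.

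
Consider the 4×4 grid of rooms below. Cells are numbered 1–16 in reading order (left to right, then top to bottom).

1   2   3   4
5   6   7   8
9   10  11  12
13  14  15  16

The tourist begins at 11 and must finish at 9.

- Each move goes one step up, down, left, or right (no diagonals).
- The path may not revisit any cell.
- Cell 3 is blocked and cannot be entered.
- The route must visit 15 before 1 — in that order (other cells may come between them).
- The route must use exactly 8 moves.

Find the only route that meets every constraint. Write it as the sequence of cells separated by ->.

11 -> 15 -> 14 -> 10 -> 6 -> 2 -> 1 -> 5 -> 9

The waypoints must appear in the order 15, 1, with no cell reused.
Route from 11: down 1 to 15, left 1 to 14, up 3 to 2, left 1 to 1, down 2 to 9 — 8 moves in all.
Check: order respected (15 at step 1, 1 at step 6); 8 moves as required.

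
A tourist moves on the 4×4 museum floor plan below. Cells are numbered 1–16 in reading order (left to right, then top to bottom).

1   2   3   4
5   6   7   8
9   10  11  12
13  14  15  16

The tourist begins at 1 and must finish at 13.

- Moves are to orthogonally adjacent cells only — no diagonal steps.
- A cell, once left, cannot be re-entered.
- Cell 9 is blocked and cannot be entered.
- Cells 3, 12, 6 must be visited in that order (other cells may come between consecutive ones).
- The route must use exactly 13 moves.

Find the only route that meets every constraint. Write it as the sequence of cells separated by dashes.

1 - 2 - 3 - 4 - 8 - 12 - 16 - 15 - 11 - 7 - 6 - 10 - 14 - 13

The waypoints must appear in the order 3, 12, 6, with no cell reused.
Route from 1: right 3 to 4, down 3 to 16, left 1 to 15, up 2 to 7, left 1 to 6, down 2 to 14, left 1 to 13 — 13 moves in all.
Check: order respected (3 at step 2, 12 at step 5, 6 at step 10); 13 moves as required.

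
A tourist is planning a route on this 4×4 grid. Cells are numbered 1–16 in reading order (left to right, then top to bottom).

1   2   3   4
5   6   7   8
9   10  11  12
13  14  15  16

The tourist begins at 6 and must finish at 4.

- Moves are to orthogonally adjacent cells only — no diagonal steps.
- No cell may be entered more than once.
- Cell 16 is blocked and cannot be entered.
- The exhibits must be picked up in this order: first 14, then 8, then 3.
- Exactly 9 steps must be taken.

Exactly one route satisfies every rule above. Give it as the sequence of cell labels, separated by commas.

6, 10, 14, 15, 11, 12, 8, 7, 3, 4

The waypoints must appear in the order 14, 8, 3, with no cell reused.
Route from 6: down 2 to 14, right 1 to 15, up 1 to 11, right 1 to 12, up 1 to 8, left 1 to 7, up 1 to 3, right 1 to 4 — 9 moves in all.
Check: order respected (14 at step 2, 8 at step 6, 3 at step 8); 9 moves as required.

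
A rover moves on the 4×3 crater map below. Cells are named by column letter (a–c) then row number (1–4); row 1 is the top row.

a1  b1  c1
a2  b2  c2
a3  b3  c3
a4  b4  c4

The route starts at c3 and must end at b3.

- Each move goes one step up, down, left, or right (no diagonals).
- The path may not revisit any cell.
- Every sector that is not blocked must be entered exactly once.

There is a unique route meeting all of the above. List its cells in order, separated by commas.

Need to visit all 12 open cells exactly once, starting at c3 and ending at b3.
Cell c1 has only two open neighbours (c2 and b1), so the path must pass straight through it: one of those is the cell it's entered from and the other is where it exits.
Route from c3: down 1 to c4, left 2 to a4, up 3 to a1, right 2 to c1, down 1 to c2, left 1 to b2, down 1 to b3 — 11 moves in all.
Check: all 12 open cells covered.

c3, c4, b4, a4, a3, a2, a1, b1, c1, c2, b2, b3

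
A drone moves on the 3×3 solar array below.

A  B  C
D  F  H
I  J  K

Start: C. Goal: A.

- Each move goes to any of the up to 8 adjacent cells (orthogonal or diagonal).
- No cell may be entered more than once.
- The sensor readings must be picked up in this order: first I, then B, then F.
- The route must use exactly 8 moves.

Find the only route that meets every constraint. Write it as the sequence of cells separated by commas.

The waypoints must appear in the order I, B, F, with no cell reused.
Route from C: down 2 to K, left 2 to I, up 1 to D, up-right 1 to B, down 1 to F, up-left 1 to A — 8 moves in all.
Check: order respected (I at step 4, B at step 6, F at step 7); 8 moves as required.

C, H, K, J, I, D, B, F, A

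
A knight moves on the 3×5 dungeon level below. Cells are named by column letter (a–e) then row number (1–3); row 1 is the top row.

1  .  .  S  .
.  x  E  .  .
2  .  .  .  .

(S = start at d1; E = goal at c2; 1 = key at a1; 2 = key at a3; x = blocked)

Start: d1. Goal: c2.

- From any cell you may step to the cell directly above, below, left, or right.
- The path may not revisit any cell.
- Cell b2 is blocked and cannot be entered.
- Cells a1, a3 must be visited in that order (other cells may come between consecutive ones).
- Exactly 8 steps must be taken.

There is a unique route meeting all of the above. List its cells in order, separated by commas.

d1, c1, b1, a1, a2, a3, b3, c3, c2

The waypoints must appear in the order a1, a3, with no cell reused.
Route from d1: 3× left (reaching a1), 2× down (reaching a3), 2× right (reaching c3), up to c2 — 8 moves in all.
Check: order respected (1 at step 3, 2 at step 5); 8 moves as required.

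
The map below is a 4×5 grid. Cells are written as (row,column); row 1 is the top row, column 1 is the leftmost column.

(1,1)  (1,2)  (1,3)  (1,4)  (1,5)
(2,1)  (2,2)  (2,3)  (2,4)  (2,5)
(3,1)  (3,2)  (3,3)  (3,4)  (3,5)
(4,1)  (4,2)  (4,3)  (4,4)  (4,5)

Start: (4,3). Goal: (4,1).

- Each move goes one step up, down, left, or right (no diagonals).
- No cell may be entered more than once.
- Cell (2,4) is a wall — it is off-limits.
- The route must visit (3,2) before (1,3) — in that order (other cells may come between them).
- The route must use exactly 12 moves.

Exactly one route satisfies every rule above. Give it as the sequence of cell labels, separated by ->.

(4,3) -> (4,4) -> (3,4) -> (3,3) -> (3,2) -> (2,2) -> (2,3) -> (1,3) -> (1,2) -> (1,1) -> (2,1) -> (3,1) -> (4,1)

The waypoints must appear in the order (3,2), (1,3), with no cell reused.
Route from (4,3): right 1 to (4,4), up 1 to (3,4), left 2 to (3,2), up 1 to (2,2), right 1 to (2,3), up 1 to (1,3), left 2 to (1,1), down 3 to (4,1) — 12 moves in all.
Check: order respected ((3,2) at step 4, (1,3) at step 7); 12 moves as required.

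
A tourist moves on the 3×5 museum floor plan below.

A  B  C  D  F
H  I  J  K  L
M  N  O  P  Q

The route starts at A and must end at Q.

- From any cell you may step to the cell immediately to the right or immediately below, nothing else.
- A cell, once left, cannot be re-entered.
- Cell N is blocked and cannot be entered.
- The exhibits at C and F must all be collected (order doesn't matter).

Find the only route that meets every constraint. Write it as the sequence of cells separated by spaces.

A B C D F L Q

Moves only go right or down, so the column and row indices never decrease.
Route from A: right 4 to F, down 2 to Q — 6 moves in all.
Check: all required cells visited.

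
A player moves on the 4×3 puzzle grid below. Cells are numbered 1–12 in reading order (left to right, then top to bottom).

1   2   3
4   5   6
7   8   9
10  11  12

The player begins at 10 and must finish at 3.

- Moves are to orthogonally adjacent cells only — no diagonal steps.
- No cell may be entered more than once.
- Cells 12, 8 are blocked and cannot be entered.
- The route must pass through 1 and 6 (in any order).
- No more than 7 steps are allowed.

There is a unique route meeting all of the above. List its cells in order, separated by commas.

Any route must reach 1 and 6 and still end at 3 within 7 moves, so the order of the required stops is forced.
Route from 10: 3× up (reaching 1), right to 2, down to 5, right to 6, up to 3 — 7 moves in all.
Check: all required cells visited; 7 ≤ 7 moves.

10, 7, 4, 1, 2, 5, 6, 3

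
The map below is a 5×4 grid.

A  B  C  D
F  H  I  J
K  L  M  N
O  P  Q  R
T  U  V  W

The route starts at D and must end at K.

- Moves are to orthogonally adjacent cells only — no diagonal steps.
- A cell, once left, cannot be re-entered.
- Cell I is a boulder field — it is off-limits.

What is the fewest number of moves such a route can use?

5

The Manhattan distance from D to K is |1−3| + |4−1| = 5, so at least 5 moves are needed.
A route of 5 moves achieves this: D → J → N → M → L → K.
Since 5 matches the lower bound, it is optimal.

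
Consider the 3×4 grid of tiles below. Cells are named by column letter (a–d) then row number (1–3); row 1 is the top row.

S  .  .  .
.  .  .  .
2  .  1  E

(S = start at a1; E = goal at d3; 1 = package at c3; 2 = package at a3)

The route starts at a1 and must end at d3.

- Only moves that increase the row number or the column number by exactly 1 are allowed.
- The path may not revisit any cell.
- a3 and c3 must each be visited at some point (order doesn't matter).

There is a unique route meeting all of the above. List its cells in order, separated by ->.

Moves only go right or down, so the column and row indices never decrease.
Route from a1: 2× down (reaching a3), 3× right (reaching d3) — 5 moves in all.
Check: all required cells visited.

a1 -> a2 -> a3 -> b3 -> c3 -> d3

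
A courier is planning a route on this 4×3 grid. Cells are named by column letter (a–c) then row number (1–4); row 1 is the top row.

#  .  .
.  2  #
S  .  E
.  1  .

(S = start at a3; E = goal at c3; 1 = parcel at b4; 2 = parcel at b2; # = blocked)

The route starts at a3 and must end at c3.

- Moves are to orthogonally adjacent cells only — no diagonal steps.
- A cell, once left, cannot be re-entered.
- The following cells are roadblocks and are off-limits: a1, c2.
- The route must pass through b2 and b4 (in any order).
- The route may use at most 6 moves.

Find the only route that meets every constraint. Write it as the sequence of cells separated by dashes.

Any route must reach b2 and b4 and still end at c3 within 6 moves, so the order of the required stops is forced.
Route from a3: up 1 to a2, right 1 to b2, down 2 to b4, right 1 to c4, up 1 to c3 — 6 moves in all.
Check: all required cells visited; 6 ≤ 6 moves.

a3 - a2 - b2 - b3 - b4 - c4 - c3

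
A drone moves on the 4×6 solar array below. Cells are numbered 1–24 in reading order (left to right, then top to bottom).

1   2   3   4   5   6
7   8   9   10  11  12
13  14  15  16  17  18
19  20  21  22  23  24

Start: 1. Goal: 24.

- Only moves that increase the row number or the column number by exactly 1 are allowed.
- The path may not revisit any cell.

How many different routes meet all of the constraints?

56

A right/down-only route from 1 to 24 makes exactly 3 down-moves and 5 right-moves in some order.
With no other constraints that would be C(8,3) = 56 routes.
That gives 56 routes.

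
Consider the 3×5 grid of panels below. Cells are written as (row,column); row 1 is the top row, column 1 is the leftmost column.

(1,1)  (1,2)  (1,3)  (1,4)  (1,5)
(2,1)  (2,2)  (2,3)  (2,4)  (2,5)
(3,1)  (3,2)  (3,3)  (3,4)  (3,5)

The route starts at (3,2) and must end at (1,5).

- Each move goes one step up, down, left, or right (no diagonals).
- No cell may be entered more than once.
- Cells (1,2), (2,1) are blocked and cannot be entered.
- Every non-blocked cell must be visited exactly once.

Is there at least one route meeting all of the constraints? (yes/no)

no

Cell (3,1) has only one open neighbour but is neither the start nor the goal, so a Hamiltonian route would have to both enter and leave it through the same neighbour — impossible without revisiting.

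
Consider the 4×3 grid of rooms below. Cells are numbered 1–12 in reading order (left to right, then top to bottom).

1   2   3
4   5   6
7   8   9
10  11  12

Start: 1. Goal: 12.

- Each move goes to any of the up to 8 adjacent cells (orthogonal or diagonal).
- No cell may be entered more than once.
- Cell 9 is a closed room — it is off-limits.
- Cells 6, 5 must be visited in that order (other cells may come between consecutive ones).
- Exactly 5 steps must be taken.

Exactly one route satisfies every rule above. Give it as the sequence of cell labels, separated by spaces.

The waypoints must appear in the order 6, 5, with no cell reused.
Route from 1: right 1 to 2, down-right 1 to 6, left 1 to 5, down 1 to 8, down-right 1 to 12 — 5 moves in all.
Check: order respected (6 at step 2, 5 at step 3); 5 moves as required.

1 2 6 5 8 12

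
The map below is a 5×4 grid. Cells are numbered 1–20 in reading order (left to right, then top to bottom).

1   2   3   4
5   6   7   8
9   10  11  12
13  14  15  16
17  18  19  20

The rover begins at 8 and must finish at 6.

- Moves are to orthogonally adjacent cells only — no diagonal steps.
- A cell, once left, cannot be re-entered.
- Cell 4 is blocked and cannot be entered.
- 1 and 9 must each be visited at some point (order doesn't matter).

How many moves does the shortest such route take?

8

Any route passes through 1 and 9 in some order between 8 and 6. Summing Manhattan distances along each leg and taking the cheapest ordering (8 → 9 → 1 → 6) gives a lower bound of 4 + 2 + 2 = 8 moves.
A route of 8 moves achieves this: 8 → 12 → 11 → 10 → 9 → 5 → 1 → 2 → 6.
Since 8 matches the lower bound, it is optimal.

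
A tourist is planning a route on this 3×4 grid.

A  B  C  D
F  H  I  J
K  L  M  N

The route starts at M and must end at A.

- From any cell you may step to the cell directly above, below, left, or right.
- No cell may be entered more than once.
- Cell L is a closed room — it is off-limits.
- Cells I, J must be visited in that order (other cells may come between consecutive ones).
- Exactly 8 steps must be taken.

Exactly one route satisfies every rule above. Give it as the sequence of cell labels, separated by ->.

M -> I -> J -> D -> C -> B -> H -> F -> A

The waypoints must appear in the order I, J, with no cell reused.
Route from M: up 1 to I, right 1 to J, up 1 to D, left 2 to B, down 1 to H, left 1 to F, up 1 to A — 8 moves in all.
Check: order respected (I at step 1, J at step 2); 8 moves as required.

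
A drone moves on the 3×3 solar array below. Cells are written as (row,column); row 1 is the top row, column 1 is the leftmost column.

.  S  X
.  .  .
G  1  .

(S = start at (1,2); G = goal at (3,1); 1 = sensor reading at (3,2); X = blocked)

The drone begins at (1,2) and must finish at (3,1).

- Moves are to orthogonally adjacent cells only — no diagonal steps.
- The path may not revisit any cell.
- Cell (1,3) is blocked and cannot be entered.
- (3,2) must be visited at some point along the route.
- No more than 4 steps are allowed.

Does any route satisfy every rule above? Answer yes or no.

yes

One route that works: (1,2) → (2,2) → (3,2) → (3,1).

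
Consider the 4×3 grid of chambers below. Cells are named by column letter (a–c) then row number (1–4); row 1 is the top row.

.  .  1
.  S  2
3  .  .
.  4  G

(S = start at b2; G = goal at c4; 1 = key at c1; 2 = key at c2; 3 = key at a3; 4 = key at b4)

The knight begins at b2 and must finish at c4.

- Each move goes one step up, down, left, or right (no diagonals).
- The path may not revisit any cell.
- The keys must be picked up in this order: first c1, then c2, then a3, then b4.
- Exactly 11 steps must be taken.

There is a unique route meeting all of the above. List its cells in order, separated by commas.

The waypoints must appear in the order c1, c2, a3, b4, with no cell reused.
Route from b2: left 1 to a2, up 1 to a1, right 2 to c1, down 2 to c3, left 2 to a3, down 1 to a4, right 2 to c4 — 11 moves in all.
Check: order respected (1 at step 4, 2 at step 5, 3 at step 8, 4 at step 10); 11 moves as required.

b2, a2, a1, b1, c1, c2, c3, b3, a3, a4, b4, c4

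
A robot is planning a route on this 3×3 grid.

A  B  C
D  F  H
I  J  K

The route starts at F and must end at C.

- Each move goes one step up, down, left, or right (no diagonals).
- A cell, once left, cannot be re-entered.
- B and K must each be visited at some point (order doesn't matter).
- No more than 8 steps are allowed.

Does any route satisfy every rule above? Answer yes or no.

One route that works: F → B → A → D → I → J → K → H → C.

yes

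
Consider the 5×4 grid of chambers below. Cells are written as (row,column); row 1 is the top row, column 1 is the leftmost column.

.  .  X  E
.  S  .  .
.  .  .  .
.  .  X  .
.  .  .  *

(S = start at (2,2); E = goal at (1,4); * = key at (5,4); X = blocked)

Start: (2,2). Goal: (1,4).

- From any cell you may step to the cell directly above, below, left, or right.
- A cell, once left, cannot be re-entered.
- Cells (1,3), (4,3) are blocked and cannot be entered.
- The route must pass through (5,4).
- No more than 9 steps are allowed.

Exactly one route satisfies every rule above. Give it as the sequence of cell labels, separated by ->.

(2,2) -> (3,2) -> (4,2) -> (5,2) -> (5,3) -> (5,4) -> (4,4) -> (3,4) -> (2,4) -> (1,4)

The 9-move cap with required stops at (5,4) leaves no slack for detours.
Route from (2,2): down 3 to (5,2), right 2 to (5,4), up 4 to (1,4) — 9 moves in all.
Check: all required cells visited; 9 ≤ 9 moves.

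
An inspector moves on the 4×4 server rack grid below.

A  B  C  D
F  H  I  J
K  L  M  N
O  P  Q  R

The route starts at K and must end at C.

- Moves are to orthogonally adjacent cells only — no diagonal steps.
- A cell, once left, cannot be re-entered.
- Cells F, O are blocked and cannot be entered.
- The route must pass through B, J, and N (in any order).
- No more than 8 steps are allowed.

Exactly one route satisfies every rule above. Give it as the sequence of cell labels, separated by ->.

K -> L -> M -> N -> J -> I -> H -> B -> C

Any route must reach B, J, and N and still end at C within 8 moves, so the order of the required stops is forced.
Route from K: right 3 to N, up 1 to J, left 2 to H, up 1 to B, right 1 to C — 8 moves in all.
Check: all required cells visited; 8 ≤ 8 moves.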